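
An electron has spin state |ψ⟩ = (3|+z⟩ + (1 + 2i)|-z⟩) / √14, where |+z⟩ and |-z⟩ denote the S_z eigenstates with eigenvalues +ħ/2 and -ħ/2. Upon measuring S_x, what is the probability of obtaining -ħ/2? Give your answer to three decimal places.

0.286

|-x⟩ = (|+z⟩ - |-z⟩)/√2, so ⟨-x|ψ⟩ = (2 - 2i) / (√2·√14).
P = |2 - 2i|² / 28 = 8/28.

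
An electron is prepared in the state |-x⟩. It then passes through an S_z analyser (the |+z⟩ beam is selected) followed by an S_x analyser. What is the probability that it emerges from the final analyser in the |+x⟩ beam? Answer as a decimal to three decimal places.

0.250

First analyser (S_z): from |-x⟩, P(|+z⟩) = 1/2.
After stage 1 the state is |+z⟩; P(|+x⟩) = |⟨+x|+z⟩|² = 1/2.
Joint probability = 1/2 × 1/2 = 0.250.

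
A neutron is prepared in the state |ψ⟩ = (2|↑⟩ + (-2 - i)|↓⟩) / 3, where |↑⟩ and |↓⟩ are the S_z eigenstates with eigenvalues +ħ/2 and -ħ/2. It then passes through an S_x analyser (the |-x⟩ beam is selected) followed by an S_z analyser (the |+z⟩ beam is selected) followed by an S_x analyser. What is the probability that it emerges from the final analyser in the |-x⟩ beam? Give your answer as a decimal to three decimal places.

First analyser (S_x): P(|-x⟩) = |⟨-x|ψ⟩|² = 17/18.
After stage 1 the state is |-x⟩; P(|+z⟩) = |⟨+z|-x⟩|² = 1/2.
After stage 2 the state is |+z⟩; P(|-x⟩) = |⟨-x|+z⟩|² = 1/2.
Joint probability = 17/18 × 1/2 × 1/2 = 0.236.

0.236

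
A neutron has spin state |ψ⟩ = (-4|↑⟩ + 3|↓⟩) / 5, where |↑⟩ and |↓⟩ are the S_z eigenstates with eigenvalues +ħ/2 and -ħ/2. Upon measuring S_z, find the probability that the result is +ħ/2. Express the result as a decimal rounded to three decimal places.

The +ħ/2 outcome corresponds to |↑⟩. Its amplitude in |ψ⟩ is -4/5.
P = |-4|² / 25 = 16/25.

0.640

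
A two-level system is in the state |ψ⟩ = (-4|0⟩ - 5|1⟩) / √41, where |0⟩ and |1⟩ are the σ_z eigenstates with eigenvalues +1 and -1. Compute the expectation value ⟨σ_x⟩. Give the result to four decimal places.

0.9756

⟨σ_x⟩ = 2 Re(a* b)/(|a|²+|b|²) with a = -4, b = -5.
a* b = 20, so ⟨σ_x⟩ = 40/41.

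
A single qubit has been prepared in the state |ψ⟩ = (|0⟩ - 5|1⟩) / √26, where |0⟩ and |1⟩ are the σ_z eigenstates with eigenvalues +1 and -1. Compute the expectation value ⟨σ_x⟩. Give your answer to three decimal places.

⟨σ_x⟩ = 2 Re(a* b)/(|a|²+|b|²) with a = 1, b = -5.
a* b = -5, so ⟨σ_x⟩ = -10/26.

-0.385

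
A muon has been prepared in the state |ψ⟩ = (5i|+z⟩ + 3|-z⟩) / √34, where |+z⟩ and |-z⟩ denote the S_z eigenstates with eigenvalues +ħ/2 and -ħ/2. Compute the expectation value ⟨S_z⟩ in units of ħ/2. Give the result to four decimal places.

0.4706

⟨σ_z⟩ = |a|² - |b|² divided by |a|²+|b|², with a, b the |+z⟩, |-z⟩ amplitudes.
= (25 - 9)/34 = 16/34.
⟨S_z⟩ = (ħ/2)·⟨σ_z⟩.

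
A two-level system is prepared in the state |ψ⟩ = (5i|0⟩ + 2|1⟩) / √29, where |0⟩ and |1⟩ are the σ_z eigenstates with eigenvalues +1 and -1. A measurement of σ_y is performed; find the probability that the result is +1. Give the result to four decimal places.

|+y⟩ = (|0⟩ + i|1⟩)/√2, so ⟨+y|ψ⟩ = (3i) / (√2·√29).
P = |3i|² / 58 = 9/58.

0.1552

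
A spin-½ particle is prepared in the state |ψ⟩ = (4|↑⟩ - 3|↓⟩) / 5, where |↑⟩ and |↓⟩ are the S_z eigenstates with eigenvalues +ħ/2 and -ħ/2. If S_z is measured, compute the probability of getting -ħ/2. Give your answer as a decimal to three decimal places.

The -ħ/2 outcome corresponds to |↓⟩. Its amplitude in |ψ⟩ is -3/5.
P = |-3|² / 25 = 9/25.

0.360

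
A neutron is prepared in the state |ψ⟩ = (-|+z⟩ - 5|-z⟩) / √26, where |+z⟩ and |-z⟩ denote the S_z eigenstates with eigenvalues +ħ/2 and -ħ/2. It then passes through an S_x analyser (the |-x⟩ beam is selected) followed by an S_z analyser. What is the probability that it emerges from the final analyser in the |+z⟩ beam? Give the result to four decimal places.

First analyser (S_x): P(|-x⟩) = |⟨-x|ψ⟩|² = 16/52.
After stage 1 the state is |-x⟩; P(|+z⟩) = |⟨+z|-x⟩|² = 1/2.
Joint probability = 16/52 × 1/2 = 0.1538.

0.1538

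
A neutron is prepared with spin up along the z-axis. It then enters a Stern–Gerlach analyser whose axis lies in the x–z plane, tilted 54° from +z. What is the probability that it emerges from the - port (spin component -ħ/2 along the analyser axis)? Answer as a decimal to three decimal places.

For spin-½, the probability of finding spin-up along an axis at angle θ to the initial spin direction is cos²(θ/2); spin-down is sin²(θ/2).
θ = 54°, so P = sin²(27°) ≈ 0.206.

0.206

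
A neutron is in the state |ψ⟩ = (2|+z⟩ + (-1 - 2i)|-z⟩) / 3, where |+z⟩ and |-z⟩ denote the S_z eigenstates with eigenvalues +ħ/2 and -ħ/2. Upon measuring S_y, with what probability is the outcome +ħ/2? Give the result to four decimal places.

0.0556

|+y⟩ = (|+z⟩ + i|-z⟩)/√2, so ⟨+y|ψ⟩ = (i) / (√2·3).
P = |i|² / 18 = 1/18.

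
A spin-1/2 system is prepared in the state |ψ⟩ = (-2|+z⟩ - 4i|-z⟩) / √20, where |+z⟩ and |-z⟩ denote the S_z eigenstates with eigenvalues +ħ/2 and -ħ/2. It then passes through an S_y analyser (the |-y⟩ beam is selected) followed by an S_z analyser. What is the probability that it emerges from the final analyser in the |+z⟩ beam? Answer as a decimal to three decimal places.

0.050

First analyser (S_y): P(|-y⟩) = |⟨-y|ψ⟩|² = 4/40.
After stage 1 the state is |-y⟩; P(|+z⟩) = |⟨+z|-y⟩|² = 1/2.
Joint probability = 4/40 × 1/2 = 0.050.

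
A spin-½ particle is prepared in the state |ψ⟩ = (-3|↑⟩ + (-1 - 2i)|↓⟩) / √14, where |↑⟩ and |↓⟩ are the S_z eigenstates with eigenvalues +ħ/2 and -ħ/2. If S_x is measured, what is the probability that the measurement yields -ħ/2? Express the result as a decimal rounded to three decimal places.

|-x⟩ = (|↑⟩ - |↓⟩)/√2, so ⟨-x|ψ⟩ = (-2 + 2i) / (√2·√14).
P = |-2 + 2i|² / 28 = 8/28.

0.286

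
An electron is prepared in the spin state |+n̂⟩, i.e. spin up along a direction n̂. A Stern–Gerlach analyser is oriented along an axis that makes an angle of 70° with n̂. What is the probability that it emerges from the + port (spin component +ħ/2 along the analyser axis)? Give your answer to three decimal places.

For spin-½, the probability of finding spin-up along an axis at angle θ to the initial spin direction is cos²(θ/2); spin-down is sin²(θ/2).
θ = 70°, so P = cos²(35°) ≈ 0.671.

0.671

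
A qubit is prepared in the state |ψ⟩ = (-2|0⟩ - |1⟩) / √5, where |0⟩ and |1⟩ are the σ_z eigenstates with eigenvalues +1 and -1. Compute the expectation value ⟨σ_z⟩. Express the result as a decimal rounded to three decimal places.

0.600

⟨σ_z⟩ = |a|² - |b|² divided by |a|²+|b|², with a, b the |0⟩, |1⟩ amplitudes.
= (4 - 1)/5 = 3/5.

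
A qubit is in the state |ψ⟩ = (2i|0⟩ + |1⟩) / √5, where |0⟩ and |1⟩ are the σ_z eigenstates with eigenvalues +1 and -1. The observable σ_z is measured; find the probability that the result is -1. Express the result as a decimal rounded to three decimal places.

0.200

The -1 outcome corresponds to |1⟩. Its amplitude in |ψ⟩ is 1/√5.
P = |1|² / 5 = 1/5.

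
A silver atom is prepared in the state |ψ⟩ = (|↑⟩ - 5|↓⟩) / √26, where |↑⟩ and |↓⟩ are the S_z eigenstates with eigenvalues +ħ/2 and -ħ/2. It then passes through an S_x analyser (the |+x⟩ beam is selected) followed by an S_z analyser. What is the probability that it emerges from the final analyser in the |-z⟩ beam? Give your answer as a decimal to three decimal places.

First analyser (S_x): P(|+x⟩) = |⟨+x|ψ⟩|² = 16/52.
After stage 1 the state is |+x⟩; P(|-z⟩) = |⟨-z|+x⟩|² = 1/2.
Joint probability = 16/52 × 1/2 = 0.154.

0.154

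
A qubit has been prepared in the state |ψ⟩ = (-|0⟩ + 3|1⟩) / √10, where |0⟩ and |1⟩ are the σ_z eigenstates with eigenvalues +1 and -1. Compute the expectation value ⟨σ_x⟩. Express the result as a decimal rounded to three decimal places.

⟨σ_x⟩ = 2 Re(a* b)/(|a|²+|b|²) with a = -1, b = 3.
a* b = -3, so ⟨σ_x⟩ = -6/10.

-0.600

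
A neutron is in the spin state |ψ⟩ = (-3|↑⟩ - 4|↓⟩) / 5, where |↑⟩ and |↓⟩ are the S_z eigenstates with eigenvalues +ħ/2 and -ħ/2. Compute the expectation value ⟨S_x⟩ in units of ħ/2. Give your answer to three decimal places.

0.960

⟨σ_x⟩ = 2 Re(a* b)/(|a|²+|b|²) with a = -3, b = -4.
a* b = 12, so ⟨σ_x⟩ = 24/25.
⟨S_x⟩ = (ħ/2)·⟨σ_x⟩.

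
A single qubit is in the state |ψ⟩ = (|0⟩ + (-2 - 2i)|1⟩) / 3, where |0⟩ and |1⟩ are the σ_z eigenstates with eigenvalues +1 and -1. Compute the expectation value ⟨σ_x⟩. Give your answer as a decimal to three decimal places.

⟨σ_x⟩ = 2 Re(a* b)/(|a|²+|b|²) with a = 1, b = (-2 - 2i).
a* b = (-2 - 2i), so ⟨σ_x⟩ = -4/9.

-0.444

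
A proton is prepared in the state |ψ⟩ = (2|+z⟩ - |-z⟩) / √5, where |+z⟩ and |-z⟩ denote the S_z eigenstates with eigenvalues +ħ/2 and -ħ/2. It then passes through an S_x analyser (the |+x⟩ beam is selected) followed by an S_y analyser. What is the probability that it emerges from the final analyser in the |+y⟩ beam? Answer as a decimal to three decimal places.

First analyser (S_x): P(|+x⟩) = |⟨+x|ψ⟩|² = 1/10.
After stage 1 the state is |+x⟩; P(|+y⟩) = |⟨+y|+x⟩|² = 1/2.
Joint probability = 1/10 × 1/2 = 0.050.

0.050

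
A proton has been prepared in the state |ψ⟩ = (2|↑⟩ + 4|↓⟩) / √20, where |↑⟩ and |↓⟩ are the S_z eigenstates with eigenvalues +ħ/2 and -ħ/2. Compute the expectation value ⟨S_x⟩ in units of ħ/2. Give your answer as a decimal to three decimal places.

0.800

⟨σ_x⟩ = 2 Re(a* b)/(|a|²+|b|²) with a = 2, b = 4.
a* b = 8, so ⟨σ_x⟩ = 16/20.
⟨S_x⟩ = (ħ/2)·⟨σ_x⟩.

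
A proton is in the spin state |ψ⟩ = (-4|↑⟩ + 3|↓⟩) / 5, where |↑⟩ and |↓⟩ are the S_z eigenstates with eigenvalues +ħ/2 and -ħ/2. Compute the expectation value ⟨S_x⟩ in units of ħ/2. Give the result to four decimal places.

⟨σ_x⟩ = 2 Re(a* b)/(|a|²+|b|²) with a = -4, b = 3.
a* b = -12, so ⟨σ_x⟩ = -24/25.
⟨S_x⟩ = (ħ/2)·⟨σ_x⟩.

-0.9600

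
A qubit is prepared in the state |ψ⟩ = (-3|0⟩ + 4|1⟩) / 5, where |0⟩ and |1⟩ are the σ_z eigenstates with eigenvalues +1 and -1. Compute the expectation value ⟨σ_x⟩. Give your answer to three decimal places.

⟨σ_x⟩ = 2 Re(a* b)/(|a|²+|b|²) with a = -3, b = 4.
a* b = -12, so ⟨σ_x⟩ = -24/25.

-0.960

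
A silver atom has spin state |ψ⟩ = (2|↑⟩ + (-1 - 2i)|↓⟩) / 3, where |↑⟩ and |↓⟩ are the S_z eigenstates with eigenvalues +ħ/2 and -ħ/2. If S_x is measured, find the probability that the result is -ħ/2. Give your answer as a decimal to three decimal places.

|-x⟩ = (|↑⟩ - |↓⟩)/√2, so ⟨-x|ψ⟩ = (3 + 2i) / (√2·3).
P = |3 + 2i|² / 18 = 13/18.

0.722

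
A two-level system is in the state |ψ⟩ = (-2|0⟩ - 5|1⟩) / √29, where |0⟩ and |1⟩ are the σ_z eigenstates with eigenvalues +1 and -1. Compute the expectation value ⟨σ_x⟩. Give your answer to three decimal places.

0.690

⟨σ_x⟩ = 2 Re(a* b)/(|a|²+|b|²) with a = -2, b = -5.
a* b = 10, so ⟨σ_x⟩ = 20/29.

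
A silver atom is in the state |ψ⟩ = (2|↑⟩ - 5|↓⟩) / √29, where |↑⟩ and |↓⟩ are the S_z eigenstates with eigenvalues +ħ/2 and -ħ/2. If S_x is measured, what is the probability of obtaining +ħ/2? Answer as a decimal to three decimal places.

0.155

|+x⟩ = (|↑⟩ + |↓⟩)/√2, so ⟨+x|ψ⟩ = (-3) / (√2·√29).
P = |-3|² / 58 = 9/58.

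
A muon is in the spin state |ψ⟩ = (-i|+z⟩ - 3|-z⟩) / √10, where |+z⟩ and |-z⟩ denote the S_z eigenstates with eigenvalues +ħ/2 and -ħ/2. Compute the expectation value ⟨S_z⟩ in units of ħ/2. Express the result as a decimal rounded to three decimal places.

⟨σ_z⟩ = |a|² - |b|² divided by |a|²+|b|², with a, b the |+z⟩, |-z⟩ amplitudes.
= (1 - 9)/10 = -8/10.
⟨S_z⟩ = (ħ/2)·⟨σ_z⟩.

-0.800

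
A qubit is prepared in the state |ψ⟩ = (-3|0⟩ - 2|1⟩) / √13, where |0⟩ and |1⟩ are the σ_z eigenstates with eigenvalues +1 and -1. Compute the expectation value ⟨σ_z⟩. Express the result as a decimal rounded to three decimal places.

⟨σ_z⟩ = |a|² - |b|² divided by |a|²+|b|², with a, b the |0⟩, |1⟩ amplitudes.
= (9 - 4)/13 = 5/13.

0.385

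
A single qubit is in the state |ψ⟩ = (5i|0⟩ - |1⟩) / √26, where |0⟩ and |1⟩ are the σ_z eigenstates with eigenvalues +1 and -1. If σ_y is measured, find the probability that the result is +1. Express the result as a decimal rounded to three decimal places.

|+y⟩ = (|0⟩ + i|1⟩)/√2, so ⟨+y|ψ⟩ = (6i) / (√2·√26).
P = |6i|² / 52 = 36/52.

0.692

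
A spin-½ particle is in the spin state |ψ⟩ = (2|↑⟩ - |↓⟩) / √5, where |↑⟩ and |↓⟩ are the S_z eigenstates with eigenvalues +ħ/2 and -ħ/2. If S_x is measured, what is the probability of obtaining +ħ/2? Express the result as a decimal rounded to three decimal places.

|+x⟩ = (|↑⟩ + |↓⟩)/√2, so ⟨+x|ψ⟩ = (1) / (√2·√5).
P = |1|² / 10 = 1/10.

0.100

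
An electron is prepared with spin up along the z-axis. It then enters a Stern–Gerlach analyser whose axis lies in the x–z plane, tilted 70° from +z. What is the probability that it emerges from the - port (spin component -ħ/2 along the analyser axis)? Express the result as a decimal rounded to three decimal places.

For spin-½, the probability of finding spin-up along an axis at angle θ to the initial spin direction is cos²(θ/2); spin-down is sin²(θ/2).
θ = 70°, so P = sin²(35°) ≈ 0.329.

0.329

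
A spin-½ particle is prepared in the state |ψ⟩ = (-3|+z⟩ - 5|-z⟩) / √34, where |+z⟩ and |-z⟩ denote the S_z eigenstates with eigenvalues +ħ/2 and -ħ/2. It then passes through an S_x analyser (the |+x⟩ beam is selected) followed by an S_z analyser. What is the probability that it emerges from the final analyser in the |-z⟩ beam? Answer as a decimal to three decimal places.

0.471

First analyser (S_x): P(|+x⟩) = |⟨+x|ψ⟩|² = 64/68.
After stage 1 the state is |+x⟩; P(|-z⟩) = |⟨-z|+x⟩|² = 1/2.
Joint probability = 64/68 × 1/2 = 0.471.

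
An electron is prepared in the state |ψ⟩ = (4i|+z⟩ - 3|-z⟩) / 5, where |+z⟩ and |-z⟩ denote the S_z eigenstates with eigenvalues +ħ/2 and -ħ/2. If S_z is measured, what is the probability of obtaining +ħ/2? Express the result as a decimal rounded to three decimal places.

0.640

The +ħ/2 outcome corresponds to |+z⟩. Its amplitude in |ψ⟩ is 4i/5.
P = |4i|² / 25 = 16/25.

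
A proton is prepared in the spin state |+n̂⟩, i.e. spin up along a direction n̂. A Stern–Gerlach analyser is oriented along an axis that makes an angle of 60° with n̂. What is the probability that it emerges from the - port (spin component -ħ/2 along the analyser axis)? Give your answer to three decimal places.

For spin-½, the probability of finding spin-up along an axis at angle θ to the initial spin direction is cos²(θ/2); spin-down is sin²(θ/2).
θ = 60°, so P = sin²(30°) ≈ 0.250.

0.250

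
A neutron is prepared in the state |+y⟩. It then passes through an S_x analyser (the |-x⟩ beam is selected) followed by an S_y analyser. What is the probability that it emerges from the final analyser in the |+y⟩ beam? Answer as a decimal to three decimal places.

First analyser (S_x): from |+y⟩, P(|-x⟩) = 1/2.
After stage 1 the state is |-x⟩; P(|+y⟩) = |⟨+y|-x⟩|² = 1/2.
Joint probability = 1/2 × 1/2 = 0.250.

0.250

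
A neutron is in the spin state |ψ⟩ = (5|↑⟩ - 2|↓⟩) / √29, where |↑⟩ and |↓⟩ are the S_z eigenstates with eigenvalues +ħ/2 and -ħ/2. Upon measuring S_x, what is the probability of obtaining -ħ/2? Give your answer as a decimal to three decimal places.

|-x⟩ = (|↑⟩ - |↓⟩)/√2, so ⟨-x|ψ⟩ = (7) / (√2·√29).
P = |7|² / 58 = 49/58.

0.845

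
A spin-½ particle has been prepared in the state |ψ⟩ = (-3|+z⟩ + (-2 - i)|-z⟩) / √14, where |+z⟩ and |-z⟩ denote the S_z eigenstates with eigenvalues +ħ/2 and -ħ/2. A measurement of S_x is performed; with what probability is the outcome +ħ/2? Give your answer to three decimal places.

|+x⟩ = (|+z⟩ + |-z⟩)/√2, so ⟨+x|ψ⟩ = (-5 - i) / (√2·√14).
P = |-5 - i|² / 28 = 26/28.

0.929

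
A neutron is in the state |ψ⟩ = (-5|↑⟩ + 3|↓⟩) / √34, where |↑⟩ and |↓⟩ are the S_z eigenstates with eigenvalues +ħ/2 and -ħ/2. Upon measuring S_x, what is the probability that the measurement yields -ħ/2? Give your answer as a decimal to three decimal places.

0.941

|-x⟩ = (|↑⟩ - |↓⟩)/√2, so ⟨-x|ψ⟩ = (-8) / (√2·√34).
P = |-8|² / 68 = 64/68.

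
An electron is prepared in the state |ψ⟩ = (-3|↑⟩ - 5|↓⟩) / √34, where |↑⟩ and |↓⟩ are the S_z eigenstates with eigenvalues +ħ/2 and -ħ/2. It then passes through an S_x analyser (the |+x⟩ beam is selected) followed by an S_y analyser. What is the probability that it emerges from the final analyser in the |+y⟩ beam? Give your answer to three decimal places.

0.471

First analyser (S_x): P(|+x⟩) = |⟨+x|ψ⟩|² = 64/68.
After stage 1 the state is |+x⟩; P(|+y⟩) = |⟨+y|+x⟩|² = 1/2.
Joint probability = 64/68 × 1/2 = 0.471.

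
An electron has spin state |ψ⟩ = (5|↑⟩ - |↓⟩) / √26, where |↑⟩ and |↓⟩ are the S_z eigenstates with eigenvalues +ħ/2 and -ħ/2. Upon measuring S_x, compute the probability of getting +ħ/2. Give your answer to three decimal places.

|+x⟩ = (|↑⟩ + |↓⟩)/√2, so ⟨+x|ψ⟩ = (4) / (√2·√26).
P = |4|² / 52 = 16/52.

0.308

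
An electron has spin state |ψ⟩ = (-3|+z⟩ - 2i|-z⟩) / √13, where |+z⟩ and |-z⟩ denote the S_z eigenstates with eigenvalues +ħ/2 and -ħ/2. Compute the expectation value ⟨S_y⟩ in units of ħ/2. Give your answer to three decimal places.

0.923

⟨σ_y⟩ = 2 Im(a* b)/(|a|²+|b|²) with a = -3, b = -2i.
a* b = 6i, so ⟨σ_y⟩ = 12/13.
⟨S_y⟩ = (ħ/2)·⟨σ_y⟩.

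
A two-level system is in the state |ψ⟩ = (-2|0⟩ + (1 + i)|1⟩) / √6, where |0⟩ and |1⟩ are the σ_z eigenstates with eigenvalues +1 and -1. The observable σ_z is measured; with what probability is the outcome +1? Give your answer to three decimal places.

The +1 outcome corresponds to |0⟩. Its amplitude in |ψ⟩ is -2/√6.
P = |-2|² / 6 = 4/6.

0.667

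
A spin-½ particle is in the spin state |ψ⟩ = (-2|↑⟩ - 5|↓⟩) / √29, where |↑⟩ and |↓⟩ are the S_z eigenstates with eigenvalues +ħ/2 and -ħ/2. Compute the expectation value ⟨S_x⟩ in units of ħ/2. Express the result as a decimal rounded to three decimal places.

⟨σ_x⟩ = 2 Re(a* b)/(|a|²+|b|²) with a = -2, b = -5.
a* b = 10, so ⟨σ_x⟩ = 20/29.
⟨S_x⟩ = (ħ/2)·⟨σ_x⟩.

0.690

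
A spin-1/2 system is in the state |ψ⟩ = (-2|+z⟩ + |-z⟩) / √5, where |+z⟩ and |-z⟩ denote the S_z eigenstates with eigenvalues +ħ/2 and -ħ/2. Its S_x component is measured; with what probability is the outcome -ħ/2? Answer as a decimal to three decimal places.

|-x⟩ = (|+z⟩ - |-z⟩)/√2, so ⟨-x|ψ⟩ = (-3) / (√2·√5).
P = |-3|² / 10 = 9/10.

0.900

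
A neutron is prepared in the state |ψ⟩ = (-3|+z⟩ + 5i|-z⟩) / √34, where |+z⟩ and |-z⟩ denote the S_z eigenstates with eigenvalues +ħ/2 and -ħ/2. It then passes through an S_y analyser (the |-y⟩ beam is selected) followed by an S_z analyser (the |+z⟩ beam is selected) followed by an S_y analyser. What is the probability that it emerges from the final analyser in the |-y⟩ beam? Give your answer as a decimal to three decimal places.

First analyser (S_y): P(|-y⟩) = |⟨-y|ψ⟩|² = 64/68.
After stage 1 the state is |-y⟩; P(|+z⟩) = |⟨+z|-y⟩|² = 1/2.
After stage 2 the state is |+z⟩; P(|-y⟩) = |⟨-y|+z⟩|² = 1/2.
Joint probability = 64/68 × 1/2 × 1/2 = 0.235.

0.235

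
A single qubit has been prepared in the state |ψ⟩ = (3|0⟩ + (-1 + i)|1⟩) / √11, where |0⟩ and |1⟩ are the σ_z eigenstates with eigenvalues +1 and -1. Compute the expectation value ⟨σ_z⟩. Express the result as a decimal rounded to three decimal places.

⟨σ_z⟩ = |a|² - |b|² divided by |a|²+|b|², with a, b the |0⟩, |1⟩ amplitudes.
= (9 - 2)/11 = 7/11.

0.636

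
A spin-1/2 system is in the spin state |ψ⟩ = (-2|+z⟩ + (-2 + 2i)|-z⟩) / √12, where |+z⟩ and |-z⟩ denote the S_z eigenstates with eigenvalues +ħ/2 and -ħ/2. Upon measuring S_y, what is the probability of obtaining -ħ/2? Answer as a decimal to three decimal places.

|-y⟩ = (|+z⟩ - i|-z⟩)/√2, so ⟨-y|ψ⟩ = (-4 - 2i) / (√2·√12).
P = |-4 - 2i|² / 24 = 20/24.

0.833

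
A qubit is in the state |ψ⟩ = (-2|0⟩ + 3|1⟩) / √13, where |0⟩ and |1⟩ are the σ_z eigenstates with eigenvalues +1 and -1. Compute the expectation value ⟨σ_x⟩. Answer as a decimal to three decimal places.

-0.923

⟨σ_x⟩ = 2 Re(a* b)/(|a|²+|b|²) with a = -2, b = 3.
a* b = -6, so ⟨σ_x⟩ = -12/13.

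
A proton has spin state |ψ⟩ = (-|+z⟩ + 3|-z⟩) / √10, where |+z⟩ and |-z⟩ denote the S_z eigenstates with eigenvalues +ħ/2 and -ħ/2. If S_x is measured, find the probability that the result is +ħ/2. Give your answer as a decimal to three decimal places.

|+x⟩ = (|+z⟩ + |-z⟩)/√2, so ⟨+x|ψ⟩ = (2) / (√2·√10).
P = |2|² / 20 = 4/20.

0.200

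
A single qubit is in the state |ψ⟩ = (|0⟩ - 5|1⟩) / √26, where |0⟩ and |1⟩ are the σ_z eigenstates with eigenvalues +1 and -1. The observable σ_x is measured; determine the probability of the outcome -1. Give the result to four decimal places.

|-x⟩ = (|0⟩ - |1⟩)/√2, so ⟨-x|ψ⟩ = (6) / (√2·√26).
P = |6|² / 52 = 36/52.

0.6923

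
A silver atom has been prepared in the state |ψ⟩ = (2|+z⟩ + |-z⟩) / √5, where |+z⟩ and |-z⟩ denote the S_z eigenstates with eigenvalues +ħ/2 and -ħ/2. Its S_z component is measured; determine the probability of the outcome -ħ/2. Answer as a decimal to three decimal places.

The -ħ/2 outcome corresponds to |-z⟩. Its amplitude in |ψ⟩ is 1/√5.
P = |1|² / 5 = 1/5.

0.200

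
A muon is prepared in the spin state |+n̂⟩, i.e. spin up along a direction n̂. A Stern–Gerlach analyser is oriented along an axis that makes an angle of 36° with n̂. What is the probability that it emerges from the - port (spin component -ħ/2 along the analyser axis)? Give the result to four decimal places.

0.0955

For spin-½, the probability of finding spin-up along an axis at angle θ to the initial spin direction is cos²(θ/2); spin-down is sin²(θ/2).
θ = 36°, so P = sin²(18°) ≈ 0.0955.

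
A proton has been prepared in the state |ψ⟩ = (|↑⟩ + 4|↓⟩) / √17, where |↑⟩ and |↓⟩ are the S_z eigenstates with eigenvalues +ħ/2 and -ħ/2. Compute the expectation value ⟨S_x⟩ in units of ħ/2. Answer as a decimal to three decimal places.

0.471

⟨σ_x⟩ = 2 Re(a* b)/(|a|²+|b|²) with a = 1, b = 4.
a* b = 4, so ⟨σ_x⟩ = 8/17.
⟨S_x⟩ = (ħ/2)·⟨σ_x⟩.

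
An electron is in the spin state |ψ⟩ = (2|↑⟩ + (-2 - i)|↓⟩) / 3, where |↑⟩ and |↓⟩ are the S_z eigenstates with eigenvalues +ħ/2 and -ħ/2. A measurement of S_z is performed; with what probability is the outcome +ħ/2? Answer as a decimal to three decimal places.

The +ħ/2 outcome corresponds to |↑⟩. Its amplitude in |ψ⟩ is 2/3.
P = |2|² / 9 = 4/9.

0.444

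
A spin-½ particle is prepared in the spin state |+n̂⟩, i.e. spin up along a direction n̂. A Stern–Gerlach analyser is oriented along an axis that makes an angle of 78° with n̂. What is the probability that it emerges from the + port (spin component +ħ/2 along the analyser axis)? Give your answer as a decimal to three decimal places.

0.604

For spin-½, the probability of finding spin-up along an axis at angle θ to the initial spin direction is cos²(θ/2); spin-down is sin²(θ/2).
θ = 78°, so P = cos²(39°) ≈ 0.604.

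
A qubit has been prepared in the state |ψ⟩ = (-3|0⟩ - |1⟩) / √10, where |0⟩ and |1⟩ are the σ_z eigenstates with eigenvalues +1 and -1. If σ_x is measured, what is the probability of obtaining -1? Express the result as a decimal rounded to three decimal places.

|-x⟩ = (|0⟩ - |1⟩)/√2, so ⟨-x|ψ⟩ = (-2) / (√2·√10).
P = |-2|² / 20 = 4/20.

0.200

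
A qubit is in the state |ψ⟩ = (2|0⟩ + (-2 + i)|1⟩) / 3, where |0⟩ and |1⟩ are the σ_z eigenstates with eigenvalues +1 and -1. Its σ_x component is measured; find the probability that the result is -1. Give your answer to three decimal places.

|-x⟩ = (|0⟩ - |1⟩)/√2, so ⟨-x|ψ⟩ = (4 - i) / (√2·3).
P = |4 - i|² / 18 = 17/18.

0.944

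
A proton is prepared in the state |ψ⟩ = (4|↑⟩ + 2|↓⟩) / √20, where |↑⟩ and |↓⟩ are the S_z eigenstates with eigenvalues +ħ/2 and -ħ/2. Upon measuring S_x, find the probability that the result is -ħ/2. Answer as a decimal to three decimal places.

0.100

|-x⟩ = (|↑⟩ - |↓⟩)/√2, so ⟨-x|ψ⟩ = (2) / (√2·√20).
P = |2|² / 40 = 4/40.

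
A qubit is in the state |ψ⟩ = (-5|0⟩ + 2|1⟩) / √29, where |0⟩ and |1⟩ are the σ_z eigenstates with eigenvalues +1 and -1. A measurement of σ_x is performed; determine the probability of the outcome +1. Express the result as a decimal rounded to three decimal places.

0.155

|+x⟩ = (|0⟩ + |1⟩)/√2, so ⟨+x|ψ⟩ = (-3) / (√2·√29).
P = |-3|² / 58 = 9/58.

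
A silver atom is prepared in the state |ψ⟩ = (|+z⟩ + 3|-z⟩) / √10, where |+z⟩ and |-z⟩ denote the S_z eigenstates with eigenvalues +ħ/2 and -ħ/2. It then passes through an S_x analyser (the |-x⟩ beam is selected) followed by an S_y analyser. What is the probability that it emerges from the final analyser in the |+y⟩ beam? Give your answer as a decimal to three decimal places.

0.100

First analyser (S_x): P(|-x⟩) = |⟨-x|ψ⟩|² = 4/20.
After stage 1 the state is |-x⟩; P(|+y⟩) = |⟨+y|-x⟩|² = 1/2.
Joint probability = 4/20 × 1/2 = 0.100.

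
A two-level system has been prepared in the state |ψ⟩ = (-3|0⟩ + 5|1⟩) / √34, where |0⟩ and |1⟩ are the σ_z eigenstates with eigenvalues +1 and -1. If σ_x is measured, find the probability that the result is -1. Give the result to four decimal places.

|-x⟩ = (|0⟩ - |1⟩)/√2, so ⟨-x|ψ⟩ = (-8) / (√2·√34).
P = |-8|² / 68 = 64/68.

0.9412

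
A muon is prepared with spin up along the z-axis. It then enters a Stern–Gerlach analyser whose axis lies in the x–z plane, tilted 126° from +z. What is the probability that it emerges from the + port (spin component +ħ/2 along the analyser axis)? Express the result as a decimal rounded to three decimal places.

For spin-½, the probability of finding spin-up along an axis at angle θ to the initial spin direction is cos²(θ/2); spin-down is sin²(θ/2).
θ = 126°, so P = cos²(63°) ≈ 0.206.

0.206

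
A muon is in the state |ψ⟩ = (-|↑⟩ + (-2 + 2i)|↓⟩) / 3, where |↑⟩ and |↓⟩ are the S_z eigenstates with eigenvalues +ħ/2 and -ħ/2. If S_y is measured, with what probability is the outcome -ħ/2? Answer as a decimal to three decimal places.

|-y⟩ = (|↑⟩ - i|↓⟩)/√2, so ⟨-y|ψ⟩ = (-3 - 2i) / (√2·3).
P = |-3 - 2i|² / 18 = 13/18.

0.722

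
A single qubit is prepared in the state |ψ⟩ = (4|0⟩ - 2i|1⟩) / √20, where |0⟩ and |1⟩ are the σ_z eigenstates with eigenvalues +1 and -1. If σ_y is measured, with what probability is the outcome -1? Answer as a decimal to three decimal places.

|-y⟩ = (|0⟩ - i|1⟩)/√2, so ⟨-y|ψ⟩ = (6) / (√2·√20).
P = |6|² / 40 = 36/40.

0.900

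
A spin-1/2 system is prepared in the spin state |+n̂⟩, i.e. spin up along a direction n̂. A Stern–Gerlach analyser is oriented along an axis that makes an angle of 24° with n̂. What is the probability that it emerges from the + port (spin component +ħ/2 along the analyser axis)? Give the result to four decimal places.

0.9568

For spin-½, the probability of finding spin-up along an axis at angle θ to the initial spin direction is cos²(θ/2); spin-down is sin²(θ/2).
θ = 24°, so P = cos²(12°) ≈ 0.9568.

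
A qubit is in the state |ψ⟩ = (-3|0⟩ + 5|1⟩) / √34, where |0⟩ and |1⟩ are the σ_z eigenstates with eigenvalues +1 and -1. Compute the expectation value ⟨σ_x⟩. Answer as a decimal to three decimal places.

⟨σ_x⟩ = 2 Re(a* b)/(|a|²+|b|²) with a = -3, b = 5.
a* b = -15, so ⟨σ_x⟩ = -30/34.

-0.882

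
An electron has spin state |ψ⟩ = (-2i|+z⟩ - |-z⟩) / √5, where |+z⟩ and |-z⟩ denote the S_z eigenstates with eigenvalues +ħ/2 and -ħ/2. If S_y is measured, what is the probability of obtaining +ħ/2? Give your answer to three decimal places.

|+y⟩ = (|+z⟩ + i|-z⟩)/√2, so ⟨+y|ψ⟩ = (-i) / (√2·√5).
P = |-i|² / 10 = 1/10.

0.100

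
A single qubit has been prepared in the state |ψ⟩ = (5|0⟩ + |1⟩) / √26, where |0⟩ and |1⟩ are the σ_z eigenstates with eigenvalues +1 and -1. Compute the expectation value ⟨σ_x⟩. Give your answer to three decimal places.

⟨σ_x⟩ = 2 Re(a* b)/(|a|²+|b|²) with a = 5, b = 1.
a* b = 5, so ⟨σ_x⟩ = 10/26.

0.385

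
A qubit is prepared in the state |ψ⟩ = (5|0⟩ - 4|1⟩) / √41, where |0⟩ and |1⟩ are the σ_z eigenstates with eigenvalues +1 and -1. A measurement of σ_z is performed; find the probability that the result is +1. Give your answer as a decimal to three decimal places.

The +1 outcome corresponds to |0⟩. Its amplitude in |ψ⟩ is 5/√41.
P = |5|² / 41 = 25/41.

0.610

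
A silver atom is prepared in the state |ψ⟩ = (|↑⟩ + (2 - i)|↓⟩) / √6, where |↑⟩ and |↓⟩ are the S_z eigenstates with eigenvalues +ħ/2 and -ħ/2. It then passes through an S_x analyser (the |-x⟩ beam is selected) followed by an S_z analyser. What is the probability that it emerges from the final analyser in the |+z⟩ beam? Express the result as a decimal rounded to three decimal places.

0.083

First analyser (S_x): P(|-x⟩) = |⟨-x|ψ⟩|² = 2/12.
After stage 1 the state is |-x⟩; P(|+z⟩) = |⟨+z|-x⟩|² = 1/2.
Joint probability = 2/12 × 1/2 = 0.083.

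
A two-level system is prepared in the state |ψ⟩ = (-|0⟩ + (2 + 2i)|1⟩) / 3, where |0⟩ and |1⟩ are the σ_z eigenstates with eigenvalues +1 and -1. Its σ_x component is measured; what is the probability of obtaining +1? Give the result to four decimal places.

0.2778

|+x⟩ = (|0⟩ + |1⟩)/√2, so ⟨+x|ψ⟩ = (1 + 2i) / (√2·3).
P = |1 + 2i|² / 18 = 5/18.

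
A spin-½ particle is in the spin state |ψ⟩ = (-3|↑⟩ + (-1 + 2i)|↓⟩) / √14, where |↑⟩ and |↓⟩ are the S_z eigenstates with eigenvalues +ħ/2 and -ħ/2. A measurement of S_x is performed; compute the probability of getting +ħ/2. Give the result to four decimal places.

0.7143

|+x⟩ = (|↑⟩ + |↓⟩)/√2, so ⟨+x|ψ⟩ = (-4 + 2i) / (√2·√14).
P = |-4 + 2i|² / 28 = 20/28.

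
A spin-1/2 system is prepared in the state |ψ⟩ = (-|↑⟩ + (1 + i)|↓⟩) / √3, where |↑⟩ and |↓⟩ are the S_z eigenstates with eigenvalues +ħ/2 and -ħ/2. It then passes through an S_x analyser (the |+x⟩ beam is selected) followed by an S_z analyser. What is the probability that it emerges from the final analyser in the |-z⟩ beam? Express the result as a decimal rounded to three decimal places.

First analyser (S_x): P(|+x⟩) = |⟨+x|ψ⟩|² = 1/6.
After stage 1 the state is |+x⟩; P(|-z⟩) = |⟨-z|+x⟩|² = 1/2.
Joint probability = 1/6 × 1/2 = 0.083.

0.083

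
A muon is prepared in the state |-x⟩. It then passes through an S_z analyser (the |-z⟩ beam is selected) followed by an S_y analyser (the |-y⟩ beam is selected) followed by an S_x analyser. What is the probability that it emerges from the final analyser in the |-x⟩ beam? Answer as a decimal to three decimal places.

0.125

First analyser (S_z): from |-x⟩, P(|-z⟩) = 1/2.
After stage 1 the state is |-z⟩; P(|-y⟩) = |⟨-y|-z⟩|² = 1/2.
After stage 2 the state is |-y⟩; P(|-x⟩) = |⟨-x|-y⟩|² = 1/2.
Joint probability = 1/2 × 1/2 × 1/2 = 0.125.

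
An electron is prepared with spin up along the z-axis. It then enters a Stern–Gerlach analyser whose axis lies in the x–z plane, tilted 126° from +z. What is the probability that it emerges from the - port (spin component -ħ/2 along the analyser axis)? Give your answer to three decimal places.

0.794

For spin-½, the probability of finding spin-up along an axis at angle θ to the initial spin direction is cos²(θ/2); spin-down is sin²(θ/2).
θ = 126°, so P = sin²(63°) ≈ 0.794.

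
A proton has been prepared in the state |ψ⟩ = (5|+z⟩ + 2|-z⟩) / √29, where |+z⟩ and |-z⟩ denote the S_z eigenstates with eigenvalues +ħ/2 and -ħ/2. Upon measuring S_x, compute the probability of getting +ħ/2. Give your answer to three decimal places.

0.845

|+x⟩ = (|+z⟩ + |-z⟩)/√2, so ⟨+x|ψ⟩ = (7) / (√2·√29).
P = |7|² / 58 = 49/58.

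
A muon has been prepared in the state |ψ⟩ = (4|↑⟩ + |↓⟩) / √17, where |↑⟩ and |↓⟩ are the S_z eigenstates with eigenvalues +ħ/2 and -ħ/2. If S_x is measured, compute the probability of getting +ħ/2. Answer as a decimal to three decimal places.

0.735

|+x⟩ = (|↑⟩ + |↓⟩)/√2, so ⟨+x|ψ⟩ = (5) / (√2·√17).
P = |5|² / 34 = 25/34.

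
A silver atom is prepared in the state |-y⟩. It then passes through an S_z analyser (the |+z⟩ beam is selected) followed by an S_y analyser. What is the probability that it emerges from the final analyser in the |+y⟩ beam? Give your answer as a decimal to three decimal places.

First analyser (S_z): from |-y⟩, P(|+z⟩) = 1/2.
After stage 1 the state is |+z⟩; P(|+y⟩) = |⟨+y|+z⟩|² = 1/2.
Joint probability = 1/2 × 1/2 = 0.250.

0.250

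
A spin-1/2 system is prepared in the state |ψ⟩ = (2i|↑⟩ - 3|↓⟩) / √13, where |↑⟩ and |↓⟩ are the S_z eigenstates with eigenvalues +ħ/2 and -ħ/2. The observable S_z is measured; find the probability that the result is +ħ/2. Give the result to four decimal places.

0.3077

The +ħ/2 outcome corresponds to |↑⟩. Its amplitude in |ψ⟩ is 2i/√13.
P = |2i|² / 13 = 4/13.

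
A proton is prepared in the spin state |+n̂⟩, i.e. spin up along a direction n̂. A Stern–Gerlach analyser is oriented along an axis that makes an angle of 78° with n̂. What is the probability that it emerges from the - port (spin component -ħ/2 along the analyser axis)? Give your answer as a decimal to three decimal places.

For spin-½, the probability of finding spin-up along an axis at angle θ to the initial spin direction is cos²(θ/2); spin-down is sin²(θ/2).
θ = 78°, so P = sin²(39°) ≈ 0.396.

0.396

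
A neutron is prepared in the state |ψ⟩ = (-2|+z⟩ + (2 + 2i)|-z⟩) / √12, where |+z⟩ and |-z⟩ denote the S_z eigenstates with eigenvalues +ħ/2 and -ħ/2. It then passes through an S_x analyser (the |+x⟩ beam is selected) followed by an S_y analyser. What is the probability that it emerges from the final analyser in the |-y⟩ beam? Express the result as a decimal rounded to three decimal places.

0.083

First analyser (S_x): P(|+x⟩) = |⟨+x|ψ⟩|² = 4/24.
After stage 1 the state is |+x⟩; P(|-y⟩) = |⟨-y|+x⟩|² = 1/2.
Joint probability = 4/24 × 1/2 = 0.083.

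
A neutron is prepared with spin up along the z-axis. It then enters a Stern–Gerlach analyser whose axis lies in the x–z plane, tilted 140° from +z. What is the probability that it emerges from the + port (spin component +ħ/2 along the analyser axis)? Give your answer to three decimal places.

0.117

For spin-½, the probability of finding spin-up along an axis at angle θ to the initial spin direction is cos²(θ/2); spin-down is sin²(θ/2).
θ = 140°, so P = cos²(70°) ≈ 0.117.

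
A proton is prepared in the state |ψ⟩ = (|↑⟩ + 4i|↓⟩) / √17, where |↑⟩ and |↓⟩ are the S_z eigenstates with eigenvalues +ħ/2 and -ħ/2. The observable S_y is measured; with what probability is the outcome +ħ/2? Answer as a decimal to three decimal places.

0.735

|+y⟩ = (|↑⟩ + i|↓⟩)/√2, so ⟨+y|ψ⟩ = (5) / (√2·√17).
P = |5|² / 34 = 25/34.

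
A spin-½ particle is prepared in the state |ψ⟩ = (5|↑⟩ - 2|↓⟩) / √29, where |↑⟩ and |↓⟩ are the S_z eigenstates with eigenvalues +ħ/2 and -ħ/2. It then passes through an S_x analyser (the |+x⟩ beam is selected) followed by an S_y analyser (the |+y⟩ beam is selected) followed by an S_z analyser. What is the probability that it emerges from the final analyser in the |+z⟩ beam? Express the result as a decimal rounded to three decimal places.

0.039

First analyser (S_x): P(|+x⟩) = |⟨+x|ψ⟩|² = 9/58.
After stage 1 the state is |+x⟩; P(|+y⟩) = |⟨+y|+x⟩|² = 1/2.
After stage 2 the state is |+y⟩; P(|+z⟩) = |⟨+z|+y⟩|² = 1/2.
Joint probability = 9/58 × 1/2 × 1/2 = 0.039.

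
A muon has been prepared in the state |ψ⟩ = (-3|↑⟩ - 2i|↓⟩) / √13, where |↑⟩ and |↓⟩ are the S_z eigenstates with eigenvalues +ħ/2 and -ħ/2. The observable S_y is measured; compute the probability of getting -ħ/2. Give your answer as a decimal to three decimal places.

0.038

|-y⟩ = (|↑⟩ - i|↓⟩)/√2, so ⟨-y|ψ⟩ = (-1) / (√2·√13).
P = |-1|² / 26 = 1/26.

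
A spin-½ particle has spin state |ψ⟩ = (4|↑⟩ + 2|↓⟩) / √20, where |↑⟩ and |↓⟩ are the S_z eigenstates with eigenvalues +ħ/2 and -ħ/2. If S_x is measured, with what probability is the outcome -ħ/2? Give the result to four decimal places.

|-x⟩ = (|↑⟩ - |↓⟩)/√2, so ⟨-x|ψ⟩ = (2) / (√2·√20).
P = |2|² / 40 = 4/40.

0.1000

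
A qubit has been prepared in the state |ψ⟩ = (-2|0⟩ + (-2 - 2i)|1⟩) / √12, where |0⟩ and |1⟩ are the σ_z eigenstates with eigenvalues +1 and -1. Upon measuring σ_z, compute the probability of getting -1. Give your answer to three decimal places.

The -1 outcome corresponds to |1⟩. Its amplitude in |ψ⟩ is (-2 - 2i)/√12.
P = |-2 - 2i|² / 12 = 8/12.

0.667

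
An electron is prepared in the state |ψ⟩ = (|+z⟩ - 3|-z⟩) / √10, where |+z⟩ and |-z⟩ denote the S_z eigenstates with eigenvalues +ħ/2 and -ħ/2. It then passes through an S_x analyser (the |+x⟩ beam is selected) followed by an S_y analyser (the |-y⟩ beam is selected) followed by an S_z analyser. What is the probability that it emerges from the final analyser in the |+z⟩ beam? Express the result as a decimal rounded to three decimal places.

First analyser (S_x): P(|+x⟩) = |⟨+x|ψ⟩|² = 4/20.
After stage 1 the state is |+x⟩; P(|-y⟩) = |⟨-y|+x⟩|² = 1/2.
After stage 2 the state is |-y⟩; P(|+z⟩) = |⟨+z|-y⟩|² = 1/2.
Joint probability = 4/20 × 1/2 × 1/2 = 0.050.

0.050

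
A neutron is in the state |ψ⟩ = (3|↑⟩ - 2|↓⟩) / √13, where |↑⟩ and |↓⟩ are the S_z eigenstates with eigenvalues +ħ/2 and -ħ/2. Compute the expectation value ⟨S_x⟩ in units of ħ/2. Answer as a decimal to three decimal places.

-0.923

⟨σ_x⟩ = 2 Re(a* b)/(|a|²+|b|²) with a = 3, b = -2.
a* b = -6, so ⟨σ_x⟩ = -12/13.
⟨S_x⟩ = (ħ/2)·⟨σ_x⟩.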